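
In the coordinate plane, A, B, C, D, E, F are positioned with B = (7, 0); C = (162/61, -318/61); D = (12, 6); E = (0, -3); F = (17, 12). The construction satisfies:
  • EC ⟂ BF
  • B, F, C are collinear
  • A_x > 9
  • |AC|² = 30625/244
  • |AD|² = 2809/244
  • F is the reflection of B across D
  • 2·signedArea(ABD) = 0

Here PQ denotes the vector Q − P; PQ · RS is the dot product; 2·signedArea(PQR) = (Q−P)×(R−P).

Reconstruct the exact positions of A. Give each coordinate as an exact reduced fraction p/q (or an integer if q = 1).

1. A_x = 1199/122  [line -6·x + 5·y + 42 = 0 ∩ |AC|² = 30625/244]
2. A_y = 207/61  [line -6·x + 5·y + 42 = 0 ∩ |AC|² = 30625/244]
   → A = (1199/122, 207/61)

A = (1199/122, 207/61)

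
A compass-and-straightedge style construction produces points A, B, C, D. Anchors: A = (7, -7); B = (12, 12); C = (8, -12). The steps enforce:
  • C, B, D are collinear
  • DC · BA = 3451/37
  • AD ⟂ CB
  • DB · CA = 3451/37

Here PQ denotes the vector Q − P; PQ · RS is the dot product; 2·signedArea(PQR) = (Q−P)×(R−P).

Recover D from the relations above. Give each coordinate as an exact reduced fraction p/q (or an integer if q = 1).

1. D_x = 325/37  [C, B, D are collinear ∩ AD ⟂ CB]
2. D_y = -270/37  [C, B, D are collinear ∩ AD ⟂ CB]
   → D = (325/37, -270/37)

D = (325/37, -270/37)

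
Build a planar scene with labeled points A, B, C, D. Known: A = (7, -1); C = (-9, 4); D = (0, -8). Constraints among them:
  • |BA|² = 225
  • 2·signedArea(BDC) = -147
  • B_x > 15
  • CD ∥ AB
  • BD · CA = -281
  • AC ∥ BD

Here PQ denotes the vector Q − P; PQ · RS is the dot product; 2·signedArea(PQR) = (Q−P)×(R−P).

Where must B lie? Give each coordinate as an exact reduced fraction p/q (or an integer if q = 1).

B = (16, -13)

1. B_x = 16  [AC ∥ BD ∩ CD ∥ AB]
2. B_y = -13  [AC ∥ BD ∩ CD ∥ AB]
   → B = (16, -13)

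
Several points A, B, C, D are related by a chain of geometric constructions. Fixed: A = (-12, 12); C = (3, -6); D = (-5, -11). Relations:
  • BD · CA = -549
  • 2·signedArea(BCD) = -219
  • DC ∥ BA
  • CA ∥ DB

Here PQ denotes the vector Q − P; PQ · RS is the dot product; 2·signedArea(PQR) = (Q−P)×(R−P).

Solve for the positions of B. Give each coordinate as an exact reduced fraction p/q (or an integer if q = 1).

B = (-20, 7)

1. B_x = -20  [DC ∥ BA ∩ CA ∥ DB]
2. B_y = 7  [DC ∥ BA ∩ CA ∥ DB]
   → B = (-20, 7)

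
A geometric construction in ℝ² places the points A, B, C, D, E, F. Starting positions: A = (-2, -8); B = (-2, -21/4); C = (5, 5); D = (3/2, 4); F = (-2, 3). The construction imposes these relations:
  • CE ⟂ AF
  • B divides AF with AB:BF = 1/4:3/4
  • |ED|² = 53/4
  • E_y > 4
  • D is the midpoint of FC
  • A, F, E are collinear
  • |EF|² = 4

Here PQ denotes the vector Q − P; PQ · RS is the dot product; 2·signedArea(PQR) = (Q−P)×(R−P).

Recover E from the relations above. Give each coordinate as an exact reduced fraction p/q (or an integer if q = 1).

1. E_x = -2  [A, F, E are collinear ∩ CE ⟂ AF]
2. E_y = 5  [A, F, E are collinear ∩ CE ⟂ AF]
   → E = (-2, 5)

E = (-2, 5)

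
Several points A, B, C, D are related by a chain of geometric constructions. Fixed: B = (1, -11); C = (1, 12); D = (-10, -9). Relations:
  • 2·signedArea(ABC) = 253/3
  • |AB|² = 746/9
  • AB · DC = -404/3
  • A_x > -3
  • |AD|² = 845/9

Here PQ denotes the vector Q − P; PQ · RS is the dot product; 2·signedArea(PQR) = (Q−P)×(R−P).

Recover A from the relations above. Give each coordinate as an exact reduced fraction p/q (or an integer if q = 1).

1. A_x = -8/3  [AB · DC = -404/3 ∩ 2·signedArea(ABC) = 253/3]
2. A_y = -8/3  [AB · DC = -404/3 ∩ 2·signedArea(ABC) = 253/3]
   → A = (-8/3, -8/3)

A = (-8/3, -8/3)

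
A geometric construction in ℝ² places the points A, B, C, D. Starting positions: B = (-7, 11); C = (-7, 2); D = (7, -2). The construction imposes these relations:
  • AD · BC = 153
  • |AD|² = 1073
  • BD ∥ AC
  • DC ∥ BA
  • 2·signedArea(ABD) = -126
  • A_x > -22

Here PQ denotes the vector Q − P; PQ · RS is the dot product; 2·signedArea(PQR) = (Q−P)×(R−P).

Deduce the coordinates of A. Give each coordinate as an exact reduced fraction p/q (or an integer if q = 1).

1. A_x = -21  [BD ∥ AC ∩ DC ∥ BA]
2. A_y = 15  [BD ∥ AC ∩ DC ∥ BA]
   → A = (-21, 15)

A = (-21, 15)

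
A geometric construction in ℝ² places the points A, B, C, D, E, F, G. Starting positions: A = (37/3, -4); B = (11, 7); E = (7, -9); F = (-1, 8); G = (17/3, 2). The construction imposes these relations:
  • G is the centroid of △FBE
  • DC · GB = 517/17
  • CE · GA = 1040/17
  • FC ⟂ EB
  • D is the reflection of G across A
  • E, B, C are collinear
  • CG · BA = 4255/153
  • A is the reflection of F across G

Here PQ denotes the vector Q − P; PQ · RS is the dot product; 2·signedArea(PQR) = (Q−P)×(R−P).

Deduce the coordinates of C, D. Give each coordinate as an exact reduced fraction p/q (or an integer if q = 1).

C = (179/17, 87/17)
D = (19, -10)

1. C_x = 179/17  [E, B, C are collinear ∩ FC ⟂ EB]
2. C_y = 87/17  [E, B, C are collinear ∩ FC ⟂ EB]
   → C = (179/17, 87/17)
3. D_x = 19  [D is the reflection of G across A]
4. D_y = -10  [D is the reflection of G across A]
   → D = (19, -10)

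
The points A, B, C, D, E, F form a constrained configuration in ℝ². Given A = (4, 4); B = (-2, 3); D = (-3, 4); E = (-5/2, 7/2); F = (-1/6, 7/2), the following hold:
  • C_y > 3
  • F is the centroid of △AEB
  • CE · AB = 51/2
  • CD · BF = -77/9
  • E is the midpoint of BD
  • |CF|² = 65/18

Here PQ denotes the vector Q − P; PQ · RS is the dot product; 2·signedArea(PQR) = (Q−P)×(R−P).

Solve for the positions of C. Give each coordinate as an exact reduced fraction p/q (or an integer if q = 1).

1. C_x = 5/3  [CD · BF = -77/9 ∩ CE · AB = 51/2]
2. C_y = 4  [CD · BF = -77/9 ∩ CE · AB = 51/2]
   → C = (5/3, 4)

C = (5/3, 4)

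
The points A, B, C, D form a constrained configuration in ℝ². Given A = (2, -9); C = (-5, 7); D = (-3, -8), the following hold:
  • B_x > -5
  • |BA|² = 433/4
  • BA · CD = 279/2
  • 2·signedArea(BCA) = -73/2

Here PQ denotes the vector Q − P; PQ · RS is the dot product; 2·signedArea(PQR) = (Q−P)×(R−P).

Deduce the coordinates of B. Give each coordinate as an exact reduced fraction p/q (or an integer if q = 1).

1. B_x = -4  [BA · CD = 279/2 ∩ 2·signedArea(BCA) = -73/2]
2. B_y = -1/2  [BA · CD = 279/2 ∩ 2·signedArea(BCA) = -73/2]
   → B = (-4, -1/2)

B = (-4, -1/2)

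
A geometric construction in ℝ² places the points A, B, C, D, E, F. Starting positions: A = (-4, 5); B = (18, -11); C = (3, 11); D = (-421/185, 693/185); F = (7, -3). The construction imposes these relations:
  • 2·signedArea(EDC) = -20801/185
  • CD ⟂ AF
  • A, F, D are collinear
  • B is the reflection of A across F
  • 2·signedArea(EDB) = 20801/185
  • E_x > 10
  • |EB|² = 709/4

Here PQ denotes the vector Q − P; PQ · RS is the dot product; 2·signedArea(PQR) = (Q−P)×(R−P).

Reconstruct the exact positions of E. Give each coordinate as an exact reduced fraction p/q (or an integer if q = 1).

E = (21/2, 0)

1. E_x = 21/2  [2·signedArea(EDB) = 20801/185 ∩ 2·signedArea(EDC) = -20801/185]
2. E_y = 0  [2·signedArea(EDB) = 20801/185 ∩ 2·signedArea(EDC) = -20801/185]
   → E = (21/2, 0)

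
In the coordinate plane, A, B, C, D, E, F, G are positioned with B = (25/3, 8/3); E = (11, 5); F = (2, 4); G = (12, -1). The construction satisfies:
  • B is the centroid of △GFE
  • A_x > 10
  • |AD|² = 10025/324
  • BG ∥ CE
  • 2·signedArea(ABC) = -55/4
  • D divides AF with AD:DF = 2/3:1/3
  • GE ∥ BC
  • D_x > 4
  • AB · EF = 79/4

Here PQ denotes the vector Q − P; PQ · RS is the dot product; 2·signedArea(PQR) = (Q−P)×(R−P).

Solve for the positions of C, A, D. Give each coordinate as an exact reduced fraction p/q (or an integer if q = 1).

A = (31/3, 53/12)
C = (22/3, 26/3)
D = (43/9, 149/36)

1. C_x = 22/3  [BG ∥ CE ∩ GE ∥ BC]
2. C_y = 26/3  [BG ∥ CE ∩ GE ∥ BC]
   → C = (22/3, 26/3)
3. A_x = 31/3  [AB · EF = 79/4 ∩ 2·signedArea(ABC) = -55/4]
4. A_y = 53/12  [AB · EF = 79/4 ∩ 2·signedArea(ABC) = -55/4]
   → A = (31/3, 53/12)
5. D_x = 43/9  [D divides AF with AD:DF = 2/3:1/3]
6. D_y = 149/36  [D divides AF with AD:DF = 2/3:1/3]
   → D = (43/9, 149/36)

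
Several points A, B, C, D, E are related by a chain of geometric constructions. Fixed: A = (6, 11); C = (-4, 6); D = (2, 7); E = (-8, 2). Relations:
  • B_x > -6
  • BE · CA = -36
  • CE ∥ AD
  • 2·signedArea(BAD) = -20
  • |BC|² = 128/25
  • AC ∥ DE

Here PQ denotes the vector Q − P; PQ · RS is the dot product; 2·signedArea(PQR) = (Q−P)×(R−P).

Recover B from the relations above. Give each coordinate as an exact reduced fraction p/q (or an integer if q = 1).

B = (-28/5, 22/5)

1. B_x = -28/5  [BE · CA = -36 ∩ 2·signedArea(BAD) = -20]
2. B_y = 22/5  [BE · CA = -36 ∩ 2·signedArea(BAD) = -20]
   → B = (-28/5, 22/5)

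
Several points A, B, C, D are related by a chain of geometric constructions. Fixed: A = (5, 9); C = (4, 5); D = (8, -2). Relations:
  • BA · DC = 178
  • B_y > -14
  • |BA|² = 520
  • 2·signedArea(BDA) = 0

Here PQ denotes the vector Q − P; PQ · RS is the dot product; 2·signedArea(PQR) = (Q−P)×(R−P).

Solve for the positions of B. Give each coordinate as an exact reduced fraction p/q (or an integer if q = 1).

B = (11, -13)

1. B_x = 11  [2·signedArea(BDA) = 0 ∩ BA · DC = 178]
2. B_y = -13  [2·signedArea(BDA) = 0 ∩ BA · DC = 178]
   → B = (11, -13)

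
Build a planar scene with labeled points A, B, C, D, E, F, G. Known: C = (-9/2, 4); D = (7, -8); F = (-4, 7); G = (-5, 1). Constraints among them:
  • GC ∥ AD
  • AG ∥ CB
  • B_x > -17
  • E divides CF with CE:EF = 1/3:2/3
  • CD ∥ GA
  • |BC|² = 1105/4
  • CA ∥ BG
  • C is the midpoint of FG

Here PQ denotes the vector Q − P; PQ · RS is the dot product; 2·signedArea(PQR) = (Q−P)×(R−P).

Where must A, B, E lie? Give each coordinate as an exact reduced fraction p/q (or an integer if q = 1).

A = (13/2, -11)
B = (-16, 16)
E = (-13/3, 5)

1. A_x = 13/2  [GC ∥ AD ∩ CD ∥ GA]
2. A_y = -11  [GC ∥ AD ∩ CD ∥ GA]
   → A = (13/2, -11)
3. B_x = -16  [CA ∥ BG ∩ AG ∥ CB]
4. B_y = 16  [CA ∥ BG ∩ AG ∥ CB]
   → B = (-16, 16)
5. E_x = -13/3  [E divides CF with CE:EF = 1/3:2/3]
6. E_y = 5  [E divides CF with CE:EF = 1/3:2/3]
   → E = (-13/3, 5)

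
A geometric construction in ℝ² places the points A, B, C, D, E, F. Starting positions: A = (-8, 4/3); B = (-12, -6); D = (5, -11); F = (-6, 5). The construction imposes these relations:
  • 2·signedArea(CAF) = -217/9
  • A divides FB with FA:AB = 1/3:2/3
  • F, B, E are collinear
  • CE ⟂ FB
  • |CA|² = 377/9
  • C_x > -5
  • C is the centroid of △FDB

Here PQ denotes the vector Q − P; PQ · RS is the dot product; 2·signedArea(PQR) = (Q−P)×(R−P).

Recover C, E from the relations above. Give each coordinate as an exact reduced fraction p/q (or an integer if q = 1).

C = (-13/3, -4)
E = (-1476/157, -194/157)

1. C_x = -13/3  [C is the centroid of △FDB]
2. C_y = -4  [C is the centroid of △FDB]
   → C = (-13/3, -4)
3. E_x = -1476/157  [F, B, E are collinear ∩ CE ⟂ FB]
4. E_y = -194/157  [F, B, E are collinear ∩ CE ⟂ FB]
   → E = (-1476/157, -194/157)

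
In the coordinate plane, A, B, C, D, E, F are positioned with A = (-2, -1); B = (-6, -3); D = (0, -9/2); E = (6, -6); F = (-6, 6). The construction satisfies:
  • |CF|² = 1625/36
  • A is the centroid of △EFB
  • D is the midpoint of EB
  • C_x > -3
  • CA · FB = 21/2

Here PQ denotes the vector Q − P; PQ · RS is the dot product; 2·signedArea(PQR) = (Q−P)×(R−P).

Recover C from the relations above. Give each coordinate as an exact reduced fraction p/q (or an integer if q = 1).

1. C_y = 1/6  [CA · FB = 21/2]
2. C_x = -8/3  [|CF|² = 1625/36]
   → C = (-8/3, 1/6)

C = (-8/3, 1/6)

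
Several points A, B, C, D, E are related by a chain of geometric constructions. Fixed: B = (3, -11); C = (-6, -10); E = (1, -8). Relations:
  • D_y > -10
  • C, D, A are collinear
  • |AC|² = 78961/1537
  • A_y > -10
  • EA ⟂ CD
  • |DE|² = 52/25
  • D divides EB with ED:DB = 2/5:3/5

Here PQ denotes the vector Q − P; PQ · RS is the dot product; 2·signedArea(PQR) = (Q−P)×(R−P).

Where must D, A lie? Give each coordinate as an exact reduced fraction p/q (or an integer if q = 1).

1. D_x = 9/5  [D divides EB with ED:DB = 2/5:3/5]
2. D_y = -46/5  [D divides EB with ED:DB = 2/5:3/5]
   → D = (9/5, -46/5)
3. A_x = 1737/1537  [C, D, A are collinear ∩ EA ⟂ CD]
4. A_y = -14246/1537  [C, D, A are collinear ∩ EA ⟂ CD]
   → A = (1737/1537, -14246/1537)

A = (1737/1537, -14246/1537)
D = (9/5, -46/5)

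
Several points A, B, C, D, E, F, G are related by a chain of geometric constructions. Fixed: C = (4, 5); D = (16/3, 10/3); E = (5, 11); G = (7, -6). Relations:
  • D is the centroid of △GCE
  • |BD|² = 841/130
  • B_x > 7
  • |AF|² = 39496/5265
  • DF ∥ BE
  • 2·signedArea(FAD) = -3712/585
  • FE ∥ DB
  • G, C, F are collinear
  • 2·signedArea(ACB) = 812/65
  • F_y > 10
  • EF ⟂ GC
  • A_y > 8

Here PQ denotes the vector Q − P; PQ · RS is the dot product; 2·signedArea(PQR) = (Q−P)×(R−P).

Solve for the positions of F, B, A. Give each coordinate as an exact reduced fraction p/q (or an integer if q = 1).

1. F_x = 331/130  [G, C, F are collinear ∩ EF ⟂ GC]
2. F_y = 1343/130  [G, C, F are collinear ∩ EF ⟂ GC]
   → F = (331/130, 1343/130)
3. B_x = 3037/390  [DF ∥ BE ∩ FE ∥ DB]
4. B_y = 1561/390  [DF ∥ BE ∩ FE ∥ DB]
   → B = (3037/390, 1561/390)
5. A_x = 5023/1170  [2·signedArea(ACB) = 812/65 ∩ 2·signedArea(FAD) = -3712/585]
6. A_y = 9619/1170  [2·signedArea(ACB) = 812/65 ∩ 2·signedArea(FAD) = -3712/585]
   → A = (5023/1170, 9619/1170)

A = (5023/1170, 9619/1170)
B = (3037/390, 1561/390)
F = (331/130, 1343/130)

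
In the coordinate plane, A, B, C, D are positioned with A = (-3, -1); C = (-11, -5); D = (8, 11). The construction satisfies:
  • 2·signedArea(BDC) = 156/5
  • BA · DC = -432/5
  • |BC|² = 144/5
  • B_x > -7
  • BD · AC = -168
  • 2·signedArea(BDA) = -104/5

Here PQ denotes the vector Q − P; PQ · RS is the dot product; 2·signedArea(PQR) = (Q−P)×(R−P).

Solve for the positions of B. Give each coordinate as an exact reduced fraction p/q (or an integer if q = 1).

B = (-31/5, -13/5)

1. B_x = -31/5  [2·signedArea(BDA) = -104/5 ∩ BA · DC = -432/5]
2. B_y = -13/5  [2·signedArea(BDA) = -104/5 ∩ BA · DC = -432/5]
   → B = (-31/5, -13/5)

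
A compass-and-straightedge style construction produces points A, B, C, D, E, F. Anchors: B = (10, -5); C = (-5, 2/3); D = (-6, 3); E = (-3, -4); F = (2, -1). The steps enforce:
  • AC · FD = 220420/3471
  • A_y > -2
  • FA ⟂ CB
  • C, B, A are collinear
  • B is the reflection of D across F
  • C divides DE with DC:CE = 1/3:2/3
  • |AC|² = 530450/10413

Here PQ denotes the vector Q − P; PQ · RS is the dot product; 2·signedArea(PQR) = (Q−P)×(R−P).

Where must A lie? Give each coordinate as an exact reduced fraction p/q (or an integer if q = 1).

A = (1940/1157, -2147/1157)

1. A_x = 1940/1157  [C, B, A are collinear ∩ FA ⟂ CB]
2. A_y = -2147/1157  [C, B, A are collinear ∩ FA ⟂ CB]
   → A = (1940/1157, -2147/1157)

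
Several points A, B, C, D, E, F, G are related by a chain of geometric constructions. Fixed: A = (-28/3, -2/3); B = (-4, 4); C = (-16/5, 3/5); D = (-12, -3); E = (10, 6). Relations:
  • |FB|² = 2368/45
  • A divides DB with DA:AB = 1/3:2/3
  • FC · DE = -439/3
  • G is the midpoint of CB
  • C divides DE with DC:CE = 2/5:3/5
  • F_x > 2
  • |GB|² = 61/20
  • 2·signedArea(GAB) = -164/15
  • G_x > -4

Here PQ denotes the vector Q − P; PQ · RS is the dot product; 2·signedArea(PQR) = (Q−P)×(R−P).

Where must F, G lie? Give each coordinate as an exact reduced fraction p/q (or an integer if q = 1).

F = (44/15, 28/15)
G = (-18/5, 23/10)

1. F_x = 44/15  [line -22·x + -9·y + 244/3 = 0 ∩ |FB|² = 2368/45]
2. F_y = 28/15  [line -22·x + -9·y + 244/3 = 0 ∩ |FB|² = 2368/45]
   → F = (44/15, 28/15)
3. G_x = -18/5  [G is the midpoint of CB]
4. G_y = 23/10  [G is the midpoint of CB]
   → G = (-18/5, 23/10)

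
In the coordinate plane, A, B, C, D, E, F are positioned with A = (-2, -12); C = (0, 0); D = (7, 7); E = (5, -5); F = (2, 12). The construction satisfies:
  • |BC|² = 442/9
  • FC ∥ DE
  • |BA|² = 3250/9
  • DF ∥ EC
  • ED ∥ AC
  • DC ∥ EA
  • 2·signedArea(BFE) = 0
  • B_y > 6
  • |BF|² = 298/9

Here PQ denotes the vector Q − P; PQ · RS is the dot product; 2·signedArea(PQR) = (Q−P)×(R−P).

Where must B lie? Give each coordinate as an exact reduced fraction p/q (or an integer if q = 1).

B = (3, 19/3)

1. B_x = 3  [line 17·x + 3·y + -70 = 0 ∩ |BA|² = 3250/9]
2. B_y = 19/3  [line 17·x + 3·y + -70 = 0 ∩ |BA|² = 3250/9]
   → B = (3, 19/3)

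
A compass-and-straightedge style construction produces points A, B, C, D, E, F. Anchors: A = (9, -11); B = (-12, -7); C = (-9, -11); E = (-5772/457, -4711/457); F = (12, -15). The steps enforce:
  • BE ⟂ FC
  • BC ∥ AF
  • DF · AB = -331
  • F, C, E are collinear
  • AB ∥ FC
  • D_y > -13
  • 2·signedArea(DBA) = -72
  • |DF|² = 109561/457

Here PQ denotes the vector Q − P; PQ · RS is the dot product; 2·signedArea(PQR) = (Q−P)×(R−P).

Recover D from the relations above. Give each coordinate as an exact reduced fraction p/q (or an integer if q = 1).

1. D_x = -1467/457  [DF · AB = -331 ∩ 2·signedArea(DBA) = -72]
2. D_y = -5531/457  [DF · AB = -331 ∩ 2·signedArea(DBA) = -72]
   → D = (-1467/457, -5531/457)

D = (-1467/457, -5531/457)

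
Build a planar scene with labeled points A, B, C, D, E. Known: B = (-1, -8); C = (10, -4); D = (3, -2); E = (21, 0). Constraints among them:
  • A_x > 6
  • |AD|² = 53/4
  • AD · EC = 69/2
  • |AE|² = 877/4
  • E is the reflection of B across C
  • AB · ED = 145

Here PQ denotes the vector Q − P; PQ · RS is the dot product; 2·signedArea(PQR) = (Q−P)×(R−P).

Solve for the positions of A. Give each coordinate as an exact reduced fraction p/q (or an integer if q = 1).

A = (13/2, -3)

1. A_x = 13/2  [AD · EC = 69/2 ∩ AB · ED = 145]
2. A_y = -3  [AD · EC = 69/2 ∩ AB · ED = 145]
   → A = (13/2, -3)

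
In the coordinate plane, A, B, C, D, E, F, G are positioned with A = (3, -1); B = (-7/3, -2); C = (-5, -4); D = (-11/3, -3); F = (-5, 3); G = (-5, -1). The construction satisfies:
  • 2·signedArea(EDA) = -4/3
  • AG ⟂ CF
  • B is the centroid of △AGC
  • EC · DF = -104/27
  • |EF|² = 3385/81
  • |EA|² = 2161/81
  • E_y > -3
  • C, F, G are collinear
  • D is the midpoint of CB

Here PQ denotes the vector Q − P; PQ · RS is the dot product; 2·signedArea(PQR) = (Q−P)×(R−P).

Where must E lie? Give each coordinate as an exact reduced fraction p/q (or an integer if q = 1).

1. E_x = -17/9  [EC · DF = -104/27 ∩ 2·signedArea(EDA) = -4/3]
2. E_y = -8/3  [EC · DF = -104/27 ∩ 2·signedArea(EDA) = -4/3]
   → E = (-17/9, -8/3)

E = (-17/9, -8/3)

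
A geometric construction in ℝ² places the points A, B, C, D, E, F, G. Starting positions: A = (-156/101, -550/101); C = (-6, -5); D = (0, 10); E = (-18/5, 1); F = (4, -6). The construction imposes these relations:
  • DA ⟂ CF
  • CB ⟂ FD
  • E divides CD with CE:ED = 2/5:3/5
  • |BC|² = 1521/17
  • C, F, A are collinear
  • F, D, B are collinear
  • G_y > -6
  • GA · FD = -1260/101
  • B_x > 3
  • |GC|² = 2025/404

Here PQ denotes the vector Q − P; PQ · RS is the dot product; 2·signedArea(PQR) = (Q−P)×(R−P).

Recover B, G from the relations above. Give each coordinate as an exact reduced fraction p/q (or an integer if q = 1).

B = (54/17, -46/17)
G = (-381/101, -1055/202)

1. B_x = 54/17  [F, D, B are collinear ∩ CB ⟂ FD]
2. B_y = -46/17  [F, D, B are collinear ∩ CB ⟂ FD]
   → B = (54/17, -46/17)
3. G_x = -381/101  [line 4·x + -16·y + -6916/101 = 0 ∩ |GC|² = 2025/404]
4. G_y = -1055/202  [line 4·x + -16·y + -6916/101 = 0 ∩ |GC|² = 2025/404]
   → G = (-381/101, -1055/202)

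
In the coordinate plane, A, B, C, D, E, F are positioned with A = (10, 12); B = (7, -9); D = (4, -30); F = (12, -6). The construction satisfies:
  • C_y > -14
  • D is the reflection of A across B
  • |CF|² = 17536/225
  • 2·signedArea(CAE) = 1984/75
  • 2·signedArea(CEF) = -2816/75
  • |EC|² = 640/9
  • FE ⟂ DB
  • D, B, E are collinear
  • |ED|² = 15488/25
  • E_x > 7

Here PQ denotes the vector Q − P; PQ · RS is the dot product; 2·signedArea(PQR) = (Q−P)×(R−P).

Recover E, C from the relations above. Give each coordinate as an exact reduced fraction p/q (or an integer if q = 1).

C = (196/25, -1034/75)
E = (188/25, -134/25)

1. E_x = 188/25  [D, B, E are collinear ∩ FE ⟂ DB]
2. E_y = -134/25  [D, B, E are collinear ∩ FE ⟂ DB]
   → E = (188/25, -134/25)
3. C_x = 196/25  [2·signedArea(CAE) = 1984/75 ∩ 2·signedArea(CEF) = -2816/75]
4. C_y = -1034/75  [2·signedArea(CAE) = 1984/75 ∩ 2·signedArea(CEF) = -2816/75]
   → C = (196/25, -1034/75)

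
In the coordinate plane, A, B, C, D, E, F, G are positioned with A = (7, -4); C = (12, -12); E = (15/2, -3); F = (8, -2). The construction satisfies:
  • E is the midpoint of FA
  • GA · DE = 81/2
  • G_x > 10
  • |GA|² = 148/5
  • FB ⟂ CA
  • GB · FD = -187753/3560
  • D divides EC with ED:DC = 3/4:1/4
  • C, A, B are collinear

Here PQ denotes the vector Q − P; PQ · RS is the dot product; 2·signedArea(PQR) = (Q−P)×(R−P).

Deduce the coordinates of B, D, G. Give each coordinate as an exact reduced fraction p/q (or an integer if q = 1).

B = (568/89, -268/89)
D = (87/8, -39/4)
G = (51/5, -42/5)

1. B_x = 568/89  [C, A, B are collinear ∩ FB ⟂ CA]
2. B_y = -268/89  [C, A, B are collinear ∩ FB ⟂ CA]
   → B = (568/89, -268/89)
3. D_x = 87/8  [D divides EC with ED:DC = 3/4:1/4]
4. D_y = -39/4  [D divides EC with ED:DC = 3/4:1/4]
   → D = (87/8, -39/4)
5. G_x = 51/5  [GA · DE = 81/2 ∩ GB · FD = -187753/3560]
6. G_y = -42/5  [GA · DE = 81/2 ∩ GB · FD = -187753/3560]
   → G = (51/5, -42/5)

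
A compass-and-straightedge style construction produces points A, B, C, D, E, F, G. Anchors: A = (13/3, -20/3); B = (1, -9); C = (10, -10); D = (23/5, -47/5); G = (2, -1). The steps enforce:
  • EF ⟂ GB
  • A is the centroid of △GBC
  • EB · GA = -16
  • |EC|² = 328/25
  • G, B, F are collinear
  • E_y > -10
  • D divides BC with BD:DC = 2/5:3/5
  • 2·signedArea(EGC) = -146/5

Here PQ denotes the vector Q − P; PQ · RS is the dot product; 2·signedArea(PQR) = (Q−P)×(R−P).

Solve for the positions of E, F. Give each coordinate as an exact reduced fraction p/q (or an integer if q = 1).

1. E_x = 32/5  [2·signedArea(EGC) = -146/5 ∩ EB · GA = -16]
2. E_y = -48/5  [2·signedArea(EGC) = -146/5 ∩ EB · GA = -16]
   → E = (32/5, -48/5)
3. F_x = 328/325  [G, B, F are collinear ∩ EF ⟂ GB]
4. F_y = -2901/325  [G, B, F are collinear ∩ EF ⟂ GB]
   → F = (328/325, -2901/325)

E = (32/5, -48/5)
F = (328/325, -2901/325)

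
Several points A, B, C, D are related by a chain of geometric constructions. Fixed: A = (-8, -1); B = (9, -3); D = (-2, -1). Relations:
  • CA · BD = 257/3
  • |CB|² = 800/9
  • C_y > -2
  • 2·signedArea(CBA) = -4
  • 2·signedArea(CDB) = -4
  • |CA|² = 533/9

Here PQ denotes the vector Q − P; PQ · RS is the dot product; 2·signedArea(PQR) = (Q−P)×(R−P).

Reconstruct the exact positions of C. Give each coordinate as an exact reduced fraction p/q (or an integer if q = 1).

1. C_x = -1/3  [2·signedArea(CBA) = -4 ∩ CA · BD = 257/3]
2. C_y = -5/3  [2·signedArea(CBA) = -4 ∩ CA · BD = 257/3]
   → C = (-1/3, -5/3)

C = (-1/3, -5/3)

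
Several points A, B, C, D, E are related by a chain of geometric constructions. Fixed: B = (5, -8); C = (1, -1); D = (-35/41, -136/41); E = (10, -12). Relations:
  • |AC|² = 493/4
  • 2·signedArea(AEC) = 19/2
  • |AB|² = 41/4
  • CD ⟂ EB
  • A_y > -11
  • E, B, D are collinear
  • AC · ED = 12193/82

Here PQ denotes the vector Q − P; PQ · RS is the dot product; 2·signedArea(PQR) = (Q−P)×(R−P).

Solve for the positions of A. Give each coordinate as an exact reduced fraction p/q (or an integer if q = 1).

1. A_x = 15/2  [2·signedArea(AEC) = 19/2 ∩ AC · ED = 12193/82]
2. A_y = -10  [2·signedArea(AEC) = 19/2 ∩ AC · ED = 12193/82]
   → A = (15/2, -10)

A = (15/2, -10)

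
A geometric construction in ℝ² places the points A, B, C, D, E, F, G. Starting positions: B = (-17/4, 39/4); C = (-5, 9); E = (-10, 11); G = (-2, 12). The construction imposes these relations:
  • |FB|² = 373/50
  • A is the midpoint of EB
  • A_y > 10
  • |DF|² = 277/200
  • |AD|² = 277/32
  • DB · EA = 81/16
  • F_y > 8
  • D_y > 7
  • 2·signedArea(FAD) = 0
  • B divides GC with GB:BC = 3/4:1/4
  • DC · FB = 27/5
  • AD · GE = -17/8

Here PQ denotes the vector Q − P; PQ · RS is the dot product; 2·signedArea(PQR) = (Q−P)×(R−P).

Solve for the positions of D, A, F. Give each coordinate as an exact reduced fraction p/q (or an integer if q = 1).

1. A_x = -57/8  [A is the midpoint of EB]
2. A_y = 83/8  [A is the midpoint of EB]
   → A = (-57/8, 83/8)
3. D_x = -13/2  [DB · EA = 81/16 ∩ AD · GE = -17/8]
4. D_y = 15/2  [DB · EA = 81/16 ∩ AD · GE = -17/8]
   → D = (-13/2, 15/2)
5. F_x = -27/4  [2·signedArea(FAD) = 0 ∩ DC · FB = 27/5]
6. F_y = 173/20  [2·signedArea(FAD) = 0 ∩ DC · FB = 27/5]
   → F = (-27/4, 173/20)

A = (-57/8, 83/8)
D = (-13/2, 15/2)
F = (-27/4, 173/20)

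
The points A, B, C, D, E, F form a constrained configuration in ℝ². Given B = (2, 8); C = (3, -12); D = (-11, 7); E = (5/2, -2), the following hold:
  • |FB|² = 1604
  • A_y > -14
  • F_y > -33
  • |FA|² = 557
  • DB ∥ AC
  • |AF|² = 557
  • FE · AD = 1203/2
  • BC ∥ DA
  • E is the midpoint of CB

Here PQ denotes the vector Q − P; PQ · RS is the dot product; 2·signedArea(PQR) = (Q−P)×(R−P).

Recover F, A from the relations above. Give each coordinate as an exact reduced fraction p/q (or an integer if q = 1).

1. A_x = -10  [DB ∥ AC ∩ BC ∥ DA]
2. A_y = -13  [DB ∥ AC ∩ BC ∥ DA]
   → A = (-10, -13)
3. F_x = 4  [line 1·x + -20·y + -644 = 0 ∩ |FB|² = 1604]
4. F_y = -32  [line 1·x + -20·y + -644 = 0 ∩ |FB|² = 1604]
   → F = (4, -32)

A = (-10, -13)
F = (4, -32)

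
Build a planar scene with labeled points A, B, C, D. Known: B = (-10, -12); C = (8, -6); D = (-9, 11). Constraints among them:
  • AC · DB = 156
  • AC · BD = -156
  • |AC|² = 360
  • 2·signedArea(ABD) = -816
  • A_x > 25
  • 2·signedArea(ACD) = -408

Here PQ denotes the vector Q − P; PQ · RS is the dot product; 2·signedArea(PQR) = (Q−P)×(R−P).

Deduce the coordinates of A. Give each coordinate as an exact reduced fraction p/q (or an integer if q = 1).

1. A_x = 26  [2·signedArea(ACD) = -408 ∩ AC · BD = -156]
2. A_y = 0  [2·signedArea(ACD) = -408 ∩ AC · BD = -156]
   → A = (26, 0)

A = (26, 0)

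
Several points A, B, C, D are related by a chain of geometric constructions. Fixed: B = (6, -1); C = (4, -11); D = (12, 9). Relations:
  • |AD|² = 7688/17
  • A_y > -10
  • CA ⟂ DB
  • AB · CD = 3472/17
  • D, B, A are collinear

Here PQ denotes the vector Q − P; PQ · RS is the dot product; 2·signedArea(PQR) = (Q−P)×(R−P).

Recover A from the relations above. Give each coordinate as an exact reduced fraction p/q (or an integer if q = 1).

A = (18/17, -157/17)

1. A_x = 18/17  [D, B, A are collinear ∩ CA ⟂ DB]
2. A_y = -157/17  [D, B, A are collinear ∩ CA ⟂ DB]
   → A = (18/17, -157/17)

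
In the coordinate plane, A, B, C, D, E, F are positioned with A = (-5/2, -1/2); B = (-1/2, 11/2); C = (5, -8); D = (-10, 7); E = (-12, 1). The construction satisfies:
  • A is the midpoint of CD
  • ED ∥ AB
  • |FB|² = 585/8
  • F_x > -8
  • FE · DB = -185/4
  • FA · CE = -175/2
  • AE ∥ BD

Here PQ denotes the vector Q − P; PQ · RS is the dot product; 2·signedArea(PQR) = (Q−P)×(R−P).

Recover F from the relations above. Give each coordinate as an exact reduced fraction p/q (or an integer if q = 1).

1. F_x = -29/4  [FE · DB = -185/4 ∩ FA · CE = -175/2]
2. F_y = 1/4  [FE · DB = -185/4 ∩ FA · CE = -175/2]
   → F = (-29/4, 1/4)

F = (-29/4, 1/4)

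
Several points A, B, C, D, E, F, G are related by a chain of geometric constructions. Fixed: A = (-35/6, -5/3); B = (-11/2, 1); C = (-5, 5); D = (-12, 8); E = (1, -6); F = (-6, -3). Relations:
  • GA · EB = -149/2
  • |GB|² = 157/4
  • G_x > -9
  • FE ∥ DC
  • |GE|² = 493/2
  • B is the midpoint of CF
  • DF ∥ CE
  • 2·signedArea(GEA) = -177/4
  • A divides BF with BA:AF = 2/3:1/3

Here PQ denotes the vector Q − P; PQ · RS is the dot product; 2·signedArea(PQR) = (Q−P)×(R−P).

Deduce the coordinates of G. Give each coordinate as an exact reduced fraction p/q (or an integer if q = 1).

G = (-17/2, 13/2)

1. G_x = -17/2  [GA · EB = -149/2 ∩ 2·signedArea(GEA) = -177/4]
2. G_y = 13/2  [GA · EB = -149/2 ∩ 2·signedArea(GEA) = -177/4]
   → G = (-17/2, 13/2)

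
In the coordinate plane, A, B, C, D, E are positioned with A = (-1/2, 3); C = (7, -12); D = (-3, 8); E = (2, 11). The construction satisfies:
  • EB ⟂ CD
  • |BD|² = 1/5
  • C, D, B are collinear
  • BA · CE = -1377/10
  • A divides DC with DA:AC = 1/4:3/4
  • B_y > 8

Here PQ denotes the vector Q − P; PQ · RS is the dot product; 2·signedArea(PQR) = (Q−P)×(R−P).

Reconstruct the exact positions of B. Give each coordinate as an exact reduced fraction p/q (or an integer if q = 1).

B = (-16/5, 42/5)

1. B_x = -16/5  [C, D, B are collinear ∩ EB ⟂ CD]
2. B_y = 42/5  [C, D, B are collinear ∩ EB ⟂ CD]
   → B = (-16/5, 42/5)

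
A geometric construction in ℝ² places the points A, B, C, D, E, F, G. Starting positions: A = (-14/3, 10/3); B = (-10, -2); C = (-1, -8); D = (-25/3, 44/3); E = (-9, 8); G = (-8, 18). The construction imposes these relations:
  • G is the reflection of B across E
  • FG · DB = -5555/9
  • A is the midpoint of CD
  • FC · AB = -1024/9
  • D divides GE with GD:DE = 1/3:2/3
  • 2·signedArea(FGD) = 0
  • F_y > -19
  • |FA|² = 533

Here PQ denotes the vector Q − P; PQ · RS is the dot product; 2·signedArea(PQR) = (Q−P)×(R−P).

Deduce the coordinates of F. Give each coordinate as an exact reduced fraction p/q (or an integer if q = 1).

1. F_x = -35/3  [2·signedArea(FGD) = 0 ∩ FC · AB = -1024/9]
2. F_y = -56/3  [2·signedArea(FGD) = 0 ∩ FC · AB = -1024/9]
   → F = (-35/3, -56/3)

F = (-35/3, -56/3)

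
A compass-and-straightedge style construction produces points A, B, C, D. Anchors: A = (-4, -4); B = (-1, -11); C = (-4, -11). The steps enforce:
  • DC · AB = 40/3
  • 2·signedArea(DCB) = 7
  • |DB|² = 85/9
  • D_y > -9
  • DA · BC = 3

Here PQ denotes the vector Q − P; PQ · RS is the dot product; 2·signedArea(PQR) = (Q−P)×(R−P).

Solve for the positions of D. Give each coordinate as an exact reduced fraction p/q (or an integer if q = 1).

1. D_x = -3  [DA · BC = 3 ∩ DC · AB = 40/3]
2. D_y = -26/3  [DA · BC = 3 ∩ DC · AB = 40/3]
   → D = (-3, -26/3)

D = (-3, -26/3)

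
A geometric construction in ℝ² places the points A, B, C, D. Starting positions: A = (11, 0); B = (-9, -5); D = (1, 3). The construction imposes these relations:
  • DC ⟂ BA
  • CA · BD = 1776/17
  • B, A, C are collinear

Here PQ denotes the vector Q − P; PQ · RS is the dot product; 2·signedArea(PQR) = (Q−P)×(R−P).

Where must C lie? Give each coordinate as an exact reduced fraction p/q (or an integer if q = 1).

C = (39/17, -37/17)

1. C_x = 39/17  [B, A, C are collinear ∩ DC ⟂ BA]
2. C_y = -37/17  [B, A, C are collinear ∩ DC ⟂ BA]
   → C = (39/17, -37/17)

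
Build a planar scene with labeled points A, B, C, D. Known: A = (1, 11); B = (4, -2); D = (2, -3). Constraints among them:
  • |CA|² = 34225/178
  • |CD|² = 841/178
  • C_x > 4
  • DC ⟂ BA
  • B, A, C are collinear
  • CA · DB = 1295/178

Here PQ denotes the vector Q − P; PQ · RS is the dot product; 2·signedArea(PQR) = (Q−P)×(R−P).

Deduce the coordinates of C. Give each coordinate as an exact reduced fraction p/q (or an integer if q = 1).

1. C_x = 733/178  [B, A, C are collinear ∩ DC ⟂ BA]
2. C_y = -447/178  [B, A, C are collinear ∩ DC ⟂ BA]
   → C = (733/178, -447/178)

C = (733/178, -447/178)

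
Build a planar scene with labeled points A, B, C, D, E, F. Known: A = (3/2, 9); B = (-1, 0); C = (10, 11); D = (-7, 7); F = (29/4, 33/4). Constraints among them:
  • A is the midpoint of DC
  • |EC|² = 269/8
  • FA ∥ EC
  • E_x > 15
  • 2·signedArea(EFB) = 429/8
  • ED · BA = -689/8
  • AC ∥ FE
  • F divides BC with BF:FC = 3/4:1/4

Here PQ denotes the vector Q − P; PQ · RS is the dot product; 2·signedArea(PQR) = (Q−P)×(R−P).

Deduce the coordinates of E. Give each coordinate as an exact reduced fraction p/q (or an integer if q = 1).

E = (63/4, 41/4)

1. E_x = 63/4  [FA ∥ EC ∩ AC ∥ FE]
2. E_y = 41/4  [FA ∥ EC ∩ AC ∥ FE]
   → E = (63/4, 41/4)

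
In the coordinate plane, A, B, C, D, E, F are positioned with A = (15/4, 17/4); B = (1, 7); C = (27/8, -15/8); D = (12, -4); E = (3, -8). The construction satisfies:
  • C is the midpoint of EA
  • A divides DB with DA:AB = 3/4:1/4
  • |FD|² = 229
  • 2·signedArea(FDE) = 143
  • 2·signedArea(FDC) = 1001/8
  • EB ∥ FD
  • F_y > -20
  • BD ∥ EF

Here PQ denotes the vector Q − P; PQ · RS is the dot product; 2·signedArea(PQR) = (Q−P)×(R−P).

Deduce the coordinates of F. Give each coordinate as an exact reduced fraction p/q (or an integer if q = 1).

1. F_x = 14  [EB ∥ FD ∩ BD ∥ EF]
2. F_y = -19  [EB ∥ FD ∩ BD ∥ EF]
   → F = (14, -19)

F = (14, -19)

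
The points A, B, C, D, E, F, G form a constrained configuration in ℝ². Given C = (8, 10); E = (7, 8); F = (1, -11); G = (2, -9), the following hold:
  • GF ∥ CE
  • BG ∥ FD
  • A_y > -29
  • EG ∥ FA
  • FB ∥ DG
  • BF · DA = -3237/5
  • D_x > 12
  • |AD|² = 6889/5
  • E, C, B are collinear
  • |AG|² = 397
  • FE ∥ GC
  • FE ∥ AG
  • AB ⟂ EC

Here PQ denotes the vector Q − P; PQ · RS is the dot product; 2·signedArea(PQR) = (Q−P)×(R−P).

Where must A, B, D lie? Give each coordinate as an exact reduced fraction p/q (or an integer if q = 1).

A = (-4, -28)
B = (-48/5, -126/5)
D = (63/5, 26/5)

1. A_x = -4  [FE ∥ AG ∩ EG ∥ FA]
2. A_y = -28  [FE ∥ AG ∩ EG ∥ FA]
   → A = (-4, -28)
3. B_x = -48/5  [E, C, B are collinear ∩ AB ⟂ EC]
4. B_y = -126/5  [E, C, B are collinear ∩ AB ⟂ EC]
   → B = (-48/5, -126/5)
5. D_x = 63/5  [FB ∥ DG ∩ BG ∥ FD]
6. D_y = 26/5  [FB ∥ DG ∩ BG ∥ FD]
   → D = (63/5, 26/5)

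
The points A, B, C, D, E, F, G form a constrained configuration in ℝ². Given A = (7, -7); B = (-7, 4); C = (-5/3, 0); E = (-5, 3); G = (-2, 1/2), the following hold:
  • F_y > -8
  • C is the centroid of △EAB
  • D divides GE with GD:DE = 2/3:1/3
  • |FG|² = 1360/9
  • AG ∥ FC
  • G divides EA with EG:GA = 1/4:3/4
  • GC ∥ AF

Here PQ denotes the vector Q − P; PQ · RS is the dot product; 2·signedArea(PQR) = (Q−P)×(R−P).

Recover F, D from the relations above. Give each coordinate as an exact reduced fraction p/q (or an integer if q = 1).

D = (-4, 13/6)
F = (22/3, -15/2)

1. F_x = 22/3  [AG ∥ FC ∩ GC ∥ AF]
2. F_y = -15/2  [AG ∥ FC ∩ GC ∥ AF]
   → F = (22/3, -15/2)
3. D_x = -4  [D divides GE with GD:DE = 2/3:1/3]
4. D_y = 13/6  [D divides GE with GD:DE = 2/3:1/3]
   → D = (-4, 13/6)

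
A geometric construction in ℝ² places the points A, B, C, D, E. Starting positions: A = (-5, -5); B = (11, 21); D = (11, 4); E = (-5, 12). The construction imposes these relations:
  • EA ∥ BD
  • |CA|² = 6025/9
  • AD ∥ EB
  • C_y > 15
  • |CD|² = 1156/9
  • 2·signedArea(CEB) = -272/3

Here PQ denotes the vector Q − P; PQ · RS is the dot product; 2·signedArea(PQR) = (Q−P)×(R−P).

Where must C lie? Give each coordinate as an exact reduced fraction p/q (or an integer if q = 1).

C = (11, 46/3)

1. C_x = 11  [line -9·x + 16·y + -439/3 = 0 ∩ |CA|² = 6025/9]
2. C_y = 46/3  [line -9·x + 16·y + -439/3 = 0 ∩ |CA|² = 6025/9]
   → C = (11, 46/3)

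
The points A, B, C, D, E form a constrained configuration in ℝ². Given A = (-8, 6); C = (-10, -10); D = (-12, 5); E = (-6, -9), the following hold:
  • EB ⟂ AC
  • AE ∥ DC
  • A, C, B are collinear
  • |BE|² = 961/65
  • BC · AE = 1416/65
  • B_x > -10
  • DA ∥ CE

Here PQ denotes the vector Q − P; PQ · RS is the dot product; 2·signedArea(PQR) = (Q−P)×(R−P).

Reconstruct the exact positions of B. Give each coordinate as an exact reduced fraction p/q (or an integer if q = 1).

B = (-638/65, -554/65)

1. B_x = -638/65  [A, C, B are collinear ∩ EB ⟂ AC]
2. B_y = -554/65  [A, C, B are collinear ∩ EB ⟂ AC]
   → B = (-638/65, -554/65)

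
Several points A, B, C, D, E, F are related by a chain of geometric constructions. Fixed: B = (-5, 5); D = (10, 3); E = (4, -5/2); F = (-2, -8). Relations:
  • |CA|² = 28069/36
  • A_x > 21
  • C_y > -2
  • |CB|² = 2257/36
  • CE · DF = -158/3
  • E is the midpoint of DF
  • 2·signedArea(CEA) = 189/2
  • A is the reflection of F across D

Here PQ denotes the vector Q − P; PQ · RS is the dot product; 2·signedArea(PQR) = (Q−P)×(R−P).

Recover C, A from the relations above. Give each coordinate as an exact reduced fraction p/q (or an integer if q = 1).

A = (22, 14)
C = (-1, -11/6)

1. A_x = 22  [A is the reflection of F across D]
2. A_y = 14  [A is the reflection of F across D]
   → A = (22, 14)
3. C_x = -1  [CE · DF = -158/3 ∩ 2·signedArea(CEA) = 189/2]
4. C_y = -11/6  [CE · DF = -158/3 ∩ 2·signedArea(CEA) = 189/2]
   → C = (-1, -11/6)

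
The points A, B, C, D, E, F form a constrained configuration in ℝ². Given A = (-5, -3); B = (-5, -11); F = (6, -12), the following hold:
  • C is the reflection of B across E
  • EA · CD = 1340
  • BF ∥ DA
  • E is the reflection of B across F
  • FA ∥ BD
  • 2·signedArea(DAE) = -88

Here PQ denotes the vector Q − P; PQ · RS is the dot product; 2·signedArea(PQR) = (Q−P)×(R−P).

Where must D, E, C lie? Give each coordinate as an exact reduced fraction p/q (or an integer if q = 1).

1. D_x = -16  [BF ∥ DA ∩ FA ∥ BD]
2. D_y = -2  [BF ∥ DA ∩ FA ∥ BD]
   → D = (-16, -2)
3. E_x = 17  [E is the reflection of B across F]
4. E_y = -13  [E is the reflection of B across F]
   → E = (17, -13)
5. C_x = 39  [C is the reflection of B across E]
6. C_y = -15  [C is the reflection of B across E]
   → C = (39, -15)

C = (39, -15)
D = (-16, -2)
E = (17, -13)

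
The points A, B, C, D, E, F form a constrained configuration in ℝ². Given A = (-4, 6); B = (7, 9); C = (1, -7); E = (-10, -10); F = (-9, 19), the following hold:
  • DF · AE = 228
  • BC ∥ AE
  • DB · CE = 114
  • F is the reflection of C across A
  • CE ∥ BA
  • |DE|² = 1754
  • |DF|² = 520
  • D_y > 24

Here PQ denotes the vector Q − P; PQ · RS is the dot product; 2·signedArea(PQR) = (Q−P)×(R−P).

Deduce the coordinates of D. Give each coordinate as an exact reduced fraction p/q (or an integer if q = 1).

D = (13, 25)

1. D_x = 13  [DF · AE = 228 ∩ DB · CE = 114]
2. D_y = 25  [DF · AE = 228 ∩ DB · CE = 114]
   → D = (13, 25)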